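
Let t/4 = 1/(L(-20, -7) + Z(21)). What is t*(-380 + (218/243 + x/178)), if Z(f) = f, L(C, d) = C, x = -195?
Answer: -32890202/21627 ≈ -1520.8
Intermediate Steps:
t = 4 (t = 4/(-20 + 21) = 4/1 = 4*1 = 4)
t*(-380 + (218/243 + x/178)) = 4*(-380 + (218/243 - 195/178)) = 4*(-380 - 8581/43254) = 4*(-16445101/43254) = -32890202/21627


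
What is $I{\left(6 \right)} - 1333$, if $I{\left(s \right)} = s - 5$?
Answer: $-1332$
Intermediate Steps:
$I{\left(s \right)} = -5 + s$
$I{\left(6 \right)} - 1333 = \left(-5 + 6\right) - 1333 = 1 - 1333 = -1332$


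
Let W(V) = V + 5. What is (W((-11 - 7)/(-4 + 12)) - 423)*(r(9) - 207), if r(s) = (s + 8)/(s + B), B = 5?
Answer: 4842961/56 ≈ 86482.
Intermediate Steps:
W(V) = 5 + V
r(s) = (8 + s)/(5 + s) (r(s) = (s + 8)/(s + 5) = (8 + s)/(5 + s))
(W((-11 - 7)/(-4 + 12)) - 423)*(r(9) - 207) = ((5 + (-11 - 7)/(-4 + 12)) - 423)*((8 + 9)/(5 + 9) - 207) = ((5 - 18/8) - 423)*(17/14 - 207) = ((5 - 18*1/8) - 423)*((1/14)*17 - 207) = ((5 - 9/4) - 423)*(17/14 - 207) = (11/4 - 423)*(-2881/14) = -1681/4*(-2881/14) = 4842961/56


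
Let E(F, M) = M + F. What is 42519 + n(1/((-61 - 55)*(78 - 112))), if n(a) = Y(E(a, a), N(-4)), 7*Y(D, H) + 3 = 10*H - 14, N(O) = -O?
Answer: 297656/7 ≈ 42522.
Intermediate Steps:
E(F, M) = F + M
Y(D, H) = -17/7 + 10*H/7 (Y(D, H) = -3/7 + (10*H - 14)/7 = -3/7 + (-14 + 10*H)/7 = -3/7 + (-2 + 10*H/7) = -17/7 + 10*H/7)
n(a) = 23/7 (n(a) = -17/7 + 10*(-1*(-4))/7 = -17/7 + (10/7)*4 = -17/7 + 40/7 = 23/7)
42519 + n(1/((-61 - 55)*(78 - 112))) = 42519 + 23/7 = 297656/7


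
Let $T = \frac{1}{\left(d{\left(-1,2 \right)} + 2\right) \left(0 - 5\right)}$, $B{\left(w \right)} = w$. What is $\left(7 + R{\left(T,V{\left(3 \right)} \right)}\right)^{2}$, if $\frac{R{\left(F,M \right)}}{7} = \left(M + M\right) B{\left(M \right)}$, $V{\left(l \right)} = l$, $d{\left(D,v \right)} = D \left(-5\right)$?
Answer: $17689$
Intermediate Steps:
$d{\left(D,v \right)} = - 5 D$
$T = - \frac{1}{35}$ ($T = \frac{1}{\left(\left(-5\right) \left(-1\right) + 2\right) \left(0 - 5\right)} = \frac{1}{\left(5 + 2\right) \left(-5\right)} = \frac{1}{7 \left(-5\right)} = \frac{1}{-35} = - \frac{1}{35} \approx -0.028571$)
$R{\left(F,M \right)} = 14 M^{2}$ ($R{\left(F,M \right)} = 7 \left(M + M\right) M = 7 \cdot 2 M M = 7 \cdot 2 M^{2} = 14 M^{2}$)
$\left(7 + R{\left(T,V{\left(3 \right)} \right)}\right)^{2} = \left(7 + 14 \cdot 3^{2}\right)^{2} = \left(7 + 14 \cdot 9\right)^{2} = \left(7 + 126\right)^{2} = 133^{2} = 17689$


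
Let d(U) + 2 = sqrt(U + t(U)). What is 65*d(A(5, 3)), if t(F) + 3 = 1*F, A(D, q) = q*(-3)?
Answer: -130 + 65*I*sqrt(21) ≈ -130.0 + 297.87*I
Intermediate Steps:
A(D, q) = -3*q
t(F) = -3 + F (t(F) = -3 + 1*F = -3 + F)
d(U) = -2 + sqrt(-3 + 2*U) (d(U) = -2 + sqrt(U + (-3 + U)) = -2 + sqrt(-3 + 2*U))
65*d(A(5, 3)) = 65*(-2 + sqrt(-3 + 2*(-3*3))) = 65*(-2 + sqrt(-3 + 2*(-9))) = 65*(-2 + sqrt(-3 - 18)) = 65*(-2 + sqrt(-21)) = 65*(-2 + I*sqrt(21)) = -130 + 65*I*sqrt(21)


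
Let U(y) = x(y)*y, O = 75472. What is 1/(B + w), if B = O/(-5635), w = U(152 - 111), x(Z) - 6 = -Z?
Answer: -5635/8161697 ≈ -0.00069042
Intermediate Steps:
x(Z) = 6 - Z
U(y) = y*(6 - y) (U(y) = (6 - y)*y = y*(6 - y))
w = -1435 (w = (152 - 111)*(6 - (152 - 111)) = 41*(6 - 1*41) = 41*(6 - 41) = 41*(-35) = -1435)
B = -75472/5635 (B = 75472/(-5635) = 75472*(-1/5635) = -75472/5635 ≈ -13.393)
1/(B + w) = 1/(-75472/5635 - 1435) = 1/(-8161697/5635) = -5635/8161697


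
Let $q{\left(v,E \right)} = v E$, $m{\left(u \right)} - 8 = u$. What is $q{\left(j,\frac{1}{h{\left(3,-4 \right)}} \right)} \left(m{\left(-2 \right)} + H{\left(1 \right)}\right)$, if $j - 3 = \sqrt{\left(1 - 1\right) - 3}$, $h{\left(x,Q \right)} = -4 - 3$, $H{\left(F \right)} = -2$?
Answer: $- \frac{12}{7} - \frac{4 i \sqrt{3}}{7} \approx -1.7143 - 0.98974 i$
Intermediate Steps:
$m{\left(u \right)} = 8 + u$
$h{\left(x,Q \right)} = -7$
$j = 3 + i \sqrt{3}$ ($j = 3 + \sqrt{\left(1 - 1\right) - 3} = 3 + \sqrt{0 - 3} = 3 + \sqrt{-3} = 3 + i \sqrt{3} \approx 3.0 + 1.732 i$)
$q{\left(v,E \right)} = E v$
$q{\left(j,\frac{1}{h{\left(3,-4 \right)}} \right)} \left(m{\left(-2 \right)} + H{\left(1 \right)}\right) = \frac{3 + i \sqrt{3}}{-7} \left(\left(8 - 2\right) - 2\right) = - \frac{3 + i \sqrt{3}}{7} \left(6 - 2\right) = \left(- \frac{3}{7} - \frac{i \sqrt{3}}{7}\right) 4 = - \frac{12}{7} - \frac{4 i \sqrt{3}}{7}$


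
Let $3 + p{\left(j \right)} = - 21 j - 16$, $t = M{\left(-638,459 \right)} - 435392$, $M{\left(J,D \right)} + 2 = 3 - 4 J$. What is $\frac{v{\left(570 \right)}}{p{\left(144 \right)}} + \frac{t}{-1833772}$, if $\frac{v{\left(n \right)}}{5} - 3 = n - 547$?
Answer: $\frac{1078738717}{5580168196} \approx 0.19332$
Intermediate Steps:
$v{\left(n \right)} = -2720 + 5 n$ ($v{\left(n \right)} = 15 + 5 \left(n - 547\right) = 15 + 5 \left(-547 + n\right) = 15 + \left(-2735 + 5 n\right) = -2720 + 5 n$)
$M{\left(J,D \right)} = 1 - 4 J$ ($M{\left(J,D \right)} = -2 - \left(-3 + 4 J\right) = 1 - 4 J$)
$t = -432839$ ($t = \left(1 - -2552\right) - 435392 = \left(1 + 2552\right) - 435392 = 2553 - 435392 = -432839$)
$p{\left(j \right)} = -19 - 21 j$ ($p{\left(j \right)} = -3 - \left(16 + 21 j\right) = -19 - 21 j$)
$\frac{v{\left(570 \right)}}{p{\left(144 \right)}} + \frac{t}{-1833772} = \frac{-2720 + 5 \cdot 570}{-19 - 3024} - \frac{432839}{-1833772} = \frac{-2720 + 2850}{-19 - 3024} - - \frac{432839}{1833772} = \frac{130}{-3043} + \frac{432839}{1833772} = 130 \left(- \frac{1}{3043}\right) + \frac{432839}{1833772} = - \frac{130}{3043} + \frac{432839}{1833772} = \frac{1078738717}{5580168196}$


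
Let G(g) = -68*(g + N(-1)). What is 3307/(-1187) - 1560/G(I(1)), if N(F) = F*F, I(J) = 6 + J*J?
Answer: 6589/80716 ≈ 0.081632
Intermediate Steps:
I(J) = 6 + J²
N(F) = F²
G(g) = -68 - 68*g (G(g) = -68*(g + (-1)²) = -68*(g + 1) = -68*(1 + g) = -68 - 68*g)
3307/(-1187) - 1560/G(I(1)) = 3307/(-1187) - 1560/(-68 - 68*(6 + 1²)) = 3307*(-1/1187) - 1560/(-68 - 68*(6 + 1)) = -3307/1187 - 1560/(-68 - 68*7) = -3307/1187 - 1560/(-68 - 476) = -3307/1187 - 1560/(-544) = -3307/1187 - 1560*(-1/544) = -3307/1187 + 195/68 = 6589/80716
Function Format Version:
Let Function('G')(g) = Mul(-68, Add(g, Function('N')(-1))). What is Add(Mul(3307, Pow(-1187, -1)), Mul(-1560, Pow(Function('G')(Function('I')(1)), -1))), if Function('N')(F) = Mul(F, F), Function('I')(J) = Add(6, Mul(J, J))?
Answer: Rational(6589, 80716) ≈ 0.081632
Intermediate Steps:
Function('I')(J) = Add(6, Pow(J, 2))
Function('N')(F) = Pow(F, 2)
Function('G')(g) = Add(-68, Mul(-68, g)) (Function('G')(g) = Mul(-68, Add(g, Pow(-1, 2))) = Mul(-68, Add(g, 1)) = Mul(-68, Add(1, g)) = Add(-68, Mul(-68, g)))
Add(Mul(3307, Pow(-1187, -1)), Mul(-1560, Pow(Function('G')(Function('I')(1)), -1))) = Add(Mul(3307, Pow(-1187, -1)), Mul(-1560, Pow(Add(-68, Mul(-68, Add(6, Pow(1, 2)))), -1))) = Add(Mul(3307, Rational(-1, 1187)), Mul(-1560, Pow(Add(-68, Mul(-68, Add(6, 1))), -1))) = Add(Rational(-3307, 1187), Mul(-1560, Pow(Add(-68, Mul(-68, 7)), -1))) = Add(Rational(-3307, 1187), Mul(-1560, Pow(Add(-68, -476), -1))) = Add(Rational(-3307, 1187), Mul(-1560, Pow(-544, -1))) = Add(Rational(-3307, 1187), Mul(-1560, Rational(-1, 544))) = Add(Rational(-3307, 1187), Rational(195, 68)) = Rational(6589, 80716)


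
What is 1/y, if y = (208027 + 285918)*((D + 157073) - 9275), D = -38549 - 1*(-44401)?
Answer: 1/75894649250 ≈ 1.3176e-11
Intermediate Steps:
D = 5852 (D = -38549 + 44401 = 5852)
y = 75894649250 (y = (208027 + 285918)*((5852 + 157073) - 9275) = 493945*(162925 - 9275) = 493945*153650 = 75894649250)
1/y = 1/75894649250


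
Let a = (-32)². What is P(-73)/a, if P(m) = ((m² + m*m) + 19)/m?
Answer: -10677/74752 ≈ -0.14283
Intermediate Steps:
P(m) = (19 + 2*m²)/m (P(m) = ((m² + m²) + 19)/m = (2*m² + 19)/m = (19 + 2*m²)/m)
a = 1024
P(-73)/a = (2*(-73) + 19/(-73))/1024 = (-146 + 19*(-1/73))*(1/1024) = (-146 - 19/73)*(1/1024) = -10677/73*1/1024 = -10677/74752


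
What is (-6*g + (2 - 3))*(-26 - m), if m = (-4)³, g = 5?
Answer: -1178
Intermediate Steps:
m = -64
(-6*g + (2 - 3))*(-26 - m) = (-6*5 + (2 - 3))*(-26 - 1*(-64)) = (-30 - 1)*(-26 + 64) = -31*38 = -1178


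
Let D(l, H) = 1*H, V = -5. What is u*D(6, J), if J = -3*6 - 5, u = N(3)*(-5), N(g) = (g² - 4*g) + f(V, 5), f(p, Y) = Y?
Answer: 230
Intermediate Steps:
N(g) = 5 + g² - 4*g (N(g) = (g² - 4*g) + 5 = 5 + g² - 4*g)
u = -10 (u = (5 + 3² - 4*3)*(-5) = (5 + 9 - 12)*(-5) = 2*(-5) = -10)
J = -23 (J = -18 - 5 = -23)
D(l, H) = H
u*D(6, J) = -10*(-23) = 230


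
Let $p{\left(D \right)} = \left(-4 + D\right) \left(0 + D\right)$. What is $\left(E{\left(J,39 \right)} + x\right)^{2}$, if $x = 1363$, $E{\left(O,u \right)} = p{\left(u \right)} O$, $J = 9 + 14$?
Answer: $1073086564$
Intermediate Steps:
$p{\left(D \right)} = D \left(-4 + D\right)$ ($p{\left(D \right)} = \left(-4 + D\right) D = D \left(-4 + D\right)$)
$J = 23$
$E{\left(O,u \right)} = O u \left(-4 + u\right)$ ($E{\left(O,u \right)} = u \left(-4 + u\right) O = O u \left(-4 + u\right)$)
$\left(E{\left(J,39 \right)} + x\right)^{2} = \left(23 \cdot 39 \left(-4 + 39\right) + 1363\right)^{2} = \left(23 \cdot 39 \cdot 35 + 1363\right)^{2} = \left(31395 + 1363\right)^{2} = 32758^{2} = 1073086564$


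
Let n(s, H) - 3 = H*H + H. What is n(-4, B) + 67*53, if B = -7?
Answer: 3596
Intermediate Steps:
n(s, H) = 3 + H + H**2 (n(s, H) = 3 + (H*H + H) = 3 + (H**2 + H) = 3 + (H + H**2) = 3 + H + H**2)
n(-4, B) + 67*53 = (3 - 7 + (-7)**2) + 67*53 = (3 - 7 + 49) + 3551 = 45 + 3551 = 3596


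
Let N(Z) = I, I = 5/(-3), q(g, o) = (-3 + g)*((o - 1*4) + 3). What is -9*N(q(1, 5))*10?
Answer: 150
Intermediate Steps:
q(g, o) = (-1 + o)*(-3 + g) (q(g, o) = (-3 + g)*((o - 4) + 3) = (-3 + g)*((-4 + o) + 3) = (-3 + g)*(-1 + o) = (-1 + o)*(-3 + g))
I = -5/3 (I = 5*(-⅓) = -5/3 ≈ -1.6667)
N(Z) = -5/3
-9*N(q(1, 5))*10 = -9*(-5/3)*10 = 15*10 = 150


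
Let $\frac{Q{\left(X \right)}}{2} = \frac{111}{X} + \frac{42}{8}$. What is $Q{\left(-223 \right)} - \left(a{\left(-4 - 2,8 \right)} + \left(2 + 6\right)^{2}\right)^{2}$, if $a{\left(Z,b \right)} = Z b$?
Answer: $- \frac{109937}{446} \approx -246.5$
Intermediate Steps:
$Q{\left(X \right)} = \frac{21}{2} + \frac{222}{X}$ ($Q{\left(X \right)} = 2 \left(\frac{111}{X} + \frac{42}{8}\right) = 2 \left(\frac{111}{X} + 42 \cdot \frac{1}{8}\right) = 2 \left(\frac{111}{X} + \frac{21}{4}\right) = 2 \left(\frac{21}{4} + \frac{111}{X}\right) = \frac{21}{2} + \frac{222}{X}$)
$Q{\left(-223 \right)} - \left(a{\left(-4 - 2,8 \right)} + \left(2 + 6\right)^{2}\right)^{2} = \left(\frac{21}{2} + \frac{222}{-223}\right) - \left(\left(-4 - 2\right) 8 + \left(2 + 6\right)^{2}\right)^{2} = \left(\frac{21}{2} + 222 \left(- \frac{1}{223}\right)\right) - \left(\left(-6\right) 8 + 8^{2}\right)^{2} = \left(\frac{21}{2} - \frac{222}{223}\right) - \left(-48 + 64\right)^{2} = \frac{4239}{446} - 16^{2} = \frac{4239}{446} - 256 = - \frac{109937}{446}$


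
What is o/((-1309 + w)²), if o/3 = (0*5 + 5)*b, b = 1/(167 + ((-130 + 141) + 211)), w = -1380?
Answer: 15/2812750469 ≈ 5.3329e-9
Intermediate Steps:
b = 1/389 (b = 1/(167 + (11 + 211)) = 1/(167 + 222) = 1/389 ≈ 0.0025707)
o = 15/389 (o = 3*((0*5 + 5)*(1/389)) = 3*((0 + 5)*(1/389)) = 3*(5*(1/389)) = 3*(5/389) = 15/389 ≈ 0.038560)
o/((-1309 + w)²) = 15/(389*((-1309 - 1380)²)) = 15/(389*((-2689)²)) = (15/389)/7230721 = (15/389)*(1/7230721) = 15/2812750469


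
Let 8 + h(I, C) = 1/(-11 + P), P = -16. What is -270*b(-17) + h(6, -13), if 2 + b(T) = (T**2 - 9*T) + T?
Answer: -3083887/27 ≈ -1.1422e+5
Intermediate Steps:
h(I, C) = -217/27 (h(I, C) = -8 + 1/(-11 - 16) = -8 + 1/(-27) = -8 - 1/27 = -217/27)
b(T) = -2 + T**2 - 8*T (b(T) = -2 + ((T**2 - 9*T) + T) = -2 + (T**2 - 8*T) = -2 + T**2 - 8*T)
-270*b(-17) + h(6, -13) = -270*(-2 + (-17)**2 - 8*(-17)) - 217/27 = -270*(-2 + 289 + 136) - 217/27 = -270*423 - 217/27 = -114210 - 217/27 = -3083887/27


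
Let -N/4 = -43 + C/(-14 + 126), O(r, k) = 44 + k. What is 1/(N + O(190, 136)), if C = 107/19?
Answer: 532/187157 ≈ 0.0028425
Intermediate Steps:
C = 107/19 (C = 107*(1/19) = 107/19 ≈ 5.6316)
N = 91397/532 (N = -4*(-43 + 107/(19*(-14 + 126))) = -4*(-43 + (107/19)/112) = -4*(-43 + (107/19)*(1/112)) = -4*(-43 + 107/2128) = -4*(-91397/2128) = 91397/532 ≈ 171.80)
1/(N + O(190, 136)) = 1/(91397/532 + (44 + 136)) = 1/(91397/532 + 180) = 1/(187157/532) = 532/187157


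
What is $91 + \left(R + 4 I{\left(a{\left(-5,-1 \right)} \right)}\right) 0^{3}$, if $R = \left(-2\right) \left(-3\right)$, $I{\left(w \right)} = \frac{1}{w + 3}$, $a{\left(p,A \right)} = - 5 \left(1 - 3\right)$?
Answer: $91$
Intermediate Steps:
$a{\left(p,A \right)} = 10$ ($a{\left(p,A \right)} = \left(-5\right) \left(-2\right) = 10$)
$I{\left(w \right)} = \frac{1}{3 + w}$
$R = 6$
$91 + \left(R + 4 I{\left(a{\left(-5,-1 \right)} \right)}\right) 0^{3} = 91 + \left(6 + \frac{4}{3 + 10}\right) 0^{3} = 91 + \left(6 + \frac{4}{13}\right) 0 = 91 + \frac{82}{13} \cdot 0 = 91 + 0 = 91$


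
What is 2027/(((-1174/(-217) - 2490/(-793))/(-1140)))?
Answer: -99410333295/367828 ≈ -2.7026e+5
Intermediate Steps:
2027/(((-1174/(-217) - 2490/(-793))/(-1140))) = 2027/(((-1174*(-1/217) - 2490*(-1/793))*(-1/1140))) = 2027/(((1174/217 + 2490/793)*(-1/1140))) = 2027/(((1471312/172081)*(-1/1140))) = 2027/(-367828/49043085) = 2027*(-49043085/367828) = -99410333295/367828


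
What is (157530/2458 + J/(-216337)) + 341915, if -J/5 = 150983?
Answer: 90925703095635/265878173 ≈ 3.4198e+5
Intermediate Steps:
J = -754915 (J = -5*150983 = -754915)
(157530/2458 + J/(-216337)) + 341915 = (157530/2458 - 754915/(-216337)) + 341915 = (157530*(1/2458) - 754915*(-1/216337)) + 341915 = (78765/1229 + 754915/216337) + 341915 = 17967574340/265878173 + 341915 = 90925703095635/265878173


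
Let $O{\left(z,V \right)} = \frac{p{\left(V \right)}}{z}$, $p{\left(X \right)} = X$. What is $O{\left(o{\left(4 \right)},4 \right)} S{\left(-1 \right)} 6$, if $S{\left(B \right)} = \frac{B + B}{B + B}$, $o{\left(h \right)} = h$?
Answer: $6$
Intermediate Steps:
$S{\left(B \right)} = 1$ ($S{\left(B \right)} = \frac{2 B}{2 B} = 2 B \frac{1}{2 B} = 1$)
$O{\left(z,V \right)} = \frac{V}{z}$
$O{\left(o{\left(4 \right)},4 \right)} S{\left(-1 \right)} 6 = \frac{4}{4} \cdot 1 \cdot 6 = 4 \cdot \frac{1}{4} \cdot 1 \cdot 6 = 1 \cdot 1 \cdot 6 = 1 \cdot 6 = 6$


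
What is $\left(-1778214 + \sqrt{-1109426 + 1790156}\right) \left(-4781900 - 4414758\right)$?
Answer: $16353626008812 - 9196658 \sqrt{680730} \approx 1.6346 \cdot 10^{13}$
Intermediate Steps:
$\left(-1778214 + \sqrt{-1109426 + 1790156}\right) \left(-4781900 - 4414758\right) = \left(-1778214 + \sqrt{680730}\right) \left(-9196658\right) = 16353626008812 - 9196658 \sqrt{680730}$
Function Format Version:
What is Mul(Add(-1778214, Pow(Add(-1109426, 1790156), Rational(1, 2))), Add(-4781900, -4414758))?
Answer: Add(16353626008812, Mul(-9196658, Pow(680730, Rational(1, 2)))) ≈ 1.6346e+13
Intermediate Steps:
Mul(Add(-1778214, Pow(Add(-1109426, 1790156), Rational(1, 2))), Add(-4781900, -4414758)) = Mul(Add(-1778214, Pow(680730, Rational(1, 2))), -9196658) = Add(16353626008812, Mul(-9196658, Pow(680730, Rational(1, 2))))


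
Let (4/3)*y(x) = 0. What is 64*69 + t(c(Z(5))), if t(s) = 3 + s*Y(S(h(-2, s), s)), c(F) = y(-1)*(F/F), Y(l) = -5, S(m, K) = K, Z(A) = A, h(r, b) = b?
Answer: 4419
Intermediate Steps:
y(x) = 0 (y(x) = (¾)*0 = 0)
c(F) = 0 (c(F) = 0*(F/F) = 0*1 = 0)
t(s) = 3 - 5*s (t(s) = 3 + s*(-5) = 3 - 5*s)
64*69 + t(c(Z(5))) = 64*69 + (3 - 5*0) = 4416 + (3 + 0) = 4416 + 3 = 4419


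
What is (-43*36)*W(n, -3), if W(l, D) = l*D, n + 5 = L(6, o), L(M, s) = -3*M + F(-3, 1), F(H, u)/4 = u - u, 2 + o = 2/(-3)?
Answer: -106812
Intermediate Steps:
o = -8/3 (o = -2 + 2/(-3) = -2 + 2*(-⅓) = -2 - ⅔ = -8/3 ≈ -2.6667)
F(H, u) = 0 (F(H, u) = 4*(u - u) = 4*0 = 0)
L(M, s) = -3*M (L(M, s) = -3*M + 0 = -3*M)
n = -23 (n = -5 - 3*6 = -5 - 18 = -23)
W(l, D) = D*l
(-43*36)*W(n, -3) = (-43*36)*(-3*(-23)) = -1548*69 = -106812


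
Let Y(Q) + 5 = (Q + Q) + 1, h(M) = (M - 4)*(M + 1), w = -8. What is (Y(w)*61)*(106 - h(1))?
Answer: -136640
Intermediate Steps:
h(M) = (1 + M)*(-4 + M) (h(M) = (-4 + M)*(1 + M) = (1 + M)*(-4 + M))
Y(Q) = -4 + 2*Q (Y(Q) = -5 + ((Q + Q) + 1) = -5 + (2*Q + 1) = -5 + (1 + 2*Q) = -4 + 2*Q)
(Y(w)*61)*(106 - h(1)) = ((-4 + 2*(-8))*61)*(106 - (-4 + 1² - 3*1)) = ((-4 - 16)*61)*(106 - (-4 + 1 - 3)) = (-20*61)*(106 - 1*(-6)) = -1220*(106 + 6) = -1220*112 = -136640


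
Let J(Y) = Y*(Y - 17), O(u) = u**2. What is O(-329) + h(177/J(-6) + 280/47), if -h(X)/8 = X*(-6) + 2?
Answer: 117366897/1081 ≈ 1.0857e+5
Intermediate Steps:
J(Y) = Y*(-17 + Y)
h(X) = -16 + 48*X (h(X) = -8*(X*(-6) + 2) = -8*(-6*X + 2) = -8*(2 - 6*X) = -16 + 48*X)
O(-329) + h(177/J(-6) + 280/47) = (-329)**2 + (-16 + 48*(177/((-6*(-17 - 6))) + 280/47)) = 108241 + (-16 + 48*(177/((-6*(-23))) + 280*(1/47))) = 108241 + (-16 + 48*(177/138 + 280/47)) = 108241 + (-16 + 48*(177*(1/138) + 280/47)) = 108241 + (-16 + 48*(59/46 + 280/47)) = 108241 + (-16 + 48*(15653/2162)) = 108241 + (-16 + 375672/1081) = 108241 + 358376/1081 = 117366897/1081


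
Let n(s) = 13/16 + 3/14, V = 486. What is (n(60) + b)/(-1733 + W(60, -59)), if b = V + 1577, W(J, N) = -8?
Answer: -231171/194992 ≈ -1.1855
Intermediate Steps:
n(s) = 115/112 (n(s) = 13*(1/16) + 3*(1/14) = 13/16 + 3/14 = 115/112)
b = 2063 (b = 486 + 1577 = 2063)
(n(60) + b)/(-1733 + W(60, -59)) = (115/112 + 2063)/(-1733 - 8) = (231171/112)/(-1741) = (231171/112)*(-1/1741) = -231171/194992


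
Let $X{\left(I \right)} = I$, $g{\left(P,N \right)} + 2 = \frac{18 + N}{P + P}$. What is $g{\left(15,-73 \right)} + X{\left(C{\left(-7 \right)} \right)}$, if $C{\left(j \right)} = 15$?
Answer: $\frac{67}{6} \approx 11.167$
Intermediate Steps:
$g{\left(P,N \right)} = -2 + \frac{18 + N}{2 P}$ ($g{\left(P,N \right)} = -2 + \frac{18 + N}{P + P} = -2 + \frac{18 + N}{2 P}$)
$g{\left(15,-73 \right)} + X{\left(C{\left(-7 \right)} \right)} = \frac{18 - 73 - 60}{2 \cdot 15} + 15 = \frac{1}{2} \cdot \frac{1}{15} \left(18 - 73 - 60\right) + 15 = \frac{1}{2} \cdot \frac{1}{15} \left(-115\right) + 15 = - \frac{23}{6} + 15 = \frac{67}{6}$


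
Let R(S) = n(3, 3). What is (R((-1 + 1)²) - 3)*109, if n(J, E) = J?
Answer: 0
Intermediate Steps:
R(S) = 3
(R((-1 + 1)²) - 3)*109 = (3 - 3)*109 = 0*109 = 0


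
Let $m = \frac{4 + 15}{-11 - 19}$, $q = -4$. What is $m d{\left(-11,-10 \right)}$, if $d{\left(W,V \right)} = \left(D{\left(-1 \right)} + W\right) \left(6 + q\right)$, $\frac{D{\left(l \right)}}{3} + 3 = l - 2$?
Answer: $\frac{551}{15} \approx 36.733$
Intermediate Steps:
$D{\left(l \right)} = -15 + 3 l$ ($D{\left(l \right)} = -9 + 3 \left(l - 2\right) = -9 + 3 \left(-2 + l\right) = -9 + \left(-6 + 3 l\right) = -15 + 3 l$)
$m = - \frac{19}{30}$ ($m = \frac{19}{-30} = 19 \left(- \frac{1}{30}\right) = - \frac{19}{30} \approx -0.63333$)
$d{\left(W,V \right)} = -36 + 2 W$ ($d{\left(W,V \right)} = \left(\left(-15 + 3 \left(-1\right)\right) + W\right) \left(6 - 4\right) = \left(\left(-15 - 3\right) + W\right) 2 = \left(-18 + W\right) 2 = -36 + 2 W$)
$m d{\left(-11,-10 \right)} = - \frac{19 \left(-36 + 2 \left(-11\right)\right)}{30} = - \frac{19 \left(-36 - 22\right)}{30} = \left(- \frac{19}{30}\right) \left(-58\right) = \frac{551}{15}$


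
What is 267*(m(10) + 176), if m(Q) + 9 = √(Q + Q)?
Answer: 44589 + 534*√5 ≈ 45783.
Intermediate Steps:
m(Q) = -9 + √2*√Q (m(Q) = -9 + √(Q + Q) = -9 + √(2*Q) = -9 + √2*√Q)
267*(m(10) + 176) = 267*((-9 + √2*√10) + 176) = 267*((-9 + 2*√5) + 176) = 267*(167 + 2*√5) = 44589 + 534*√5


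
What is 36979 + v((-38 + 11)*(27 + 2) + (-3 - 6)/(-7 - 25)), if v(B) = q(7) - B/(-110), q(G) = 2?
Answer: 11831643/320 ≈ 36974.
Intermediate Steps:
v(B) = 2 + B/110 (v(B) = 2 - B/(-110) = 2 - B*(-1)/110 = 2 - (-1)*B/110 = 2 + B/110)
36979 + v((-38 + 11)*(27 + 2) + (-3 - 6)/(-7 - 25)) = 36979 + (2 + ((-38 + 11)*(27 + 2) + (-3 - 6)/(-7 - 25))/110) = 36979 + (2 + (-27*29 - 9/(-32))/110) = 36979 + (2 + (-783 - 9*(-1/32))/110) = 36979 + (2 + (-783 + 9/32)/110) = 36979 + (2 + (1/110)*(-25047/32)) = 36979 + (2 - 2277/320) = 36979 - 1637/320 = 11831643/320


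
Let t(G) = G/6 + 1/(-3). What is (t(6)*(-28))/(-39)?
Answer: 56/117 ≈ 0.47863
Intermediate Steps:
t(G) = -⅓ + G/6 (t(G) = G*(⅙) + 1*(-⅓) = G/6 - ⅓ = -⅓ + G/6)
(t(6)*(-28))/(-39) = ((-⅓ + (⅙)*6)*(-28))/(-39) = ((-⅓ + 1)*(-28))*(-1/39) = ((⅔)*(-28))*(-1/39) = -56/3*(-1/39) = 56/117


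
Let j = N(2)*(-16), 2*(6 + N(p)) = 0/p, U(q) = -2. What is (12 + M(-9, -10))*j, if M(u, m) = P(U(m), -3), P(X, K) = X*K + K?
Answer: 1440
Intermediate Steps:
P(X, K) = K + K*X (P(X, K) = K*X + K = K + K*X)
M(u, m) = 3 (M(u, m) = -3*(1 - 2) = -3*(-1) = 3)
N(p) = -6 (N(p) = -6 + (0/p)/2 = -6 + (½)*0 = -6 + 0 = -6)
j = 96 (j = -6*(-16) = 96)
(12 + M(-9, -10))*j = (12 + 3)*96 = 15*96 = 1440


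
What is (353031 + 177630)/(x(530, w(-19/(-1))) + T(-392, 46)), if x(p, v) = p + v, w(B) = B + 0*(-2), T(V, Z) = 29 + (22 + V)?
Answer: 530661/208 ≈ 2551.3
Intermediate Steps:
T(V, Z) = 51 + V
w(B) = B (w(B) = B + 0 = B)
(353031 + 177630)/(x(530, w(-19/(-1))) + T(-392, 46)) = (353031 + 177630)/((530 - 19/(-1)) + (51 - 392)) = 530661/((530 - 19*(-1)) - 341) = 530661/((530 + 19) - 341) = 530661/(549 - 341) = 530661/208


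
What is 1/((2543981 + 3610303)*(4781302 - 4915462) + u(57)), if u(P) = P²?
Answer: -1/825658738191 ≈ -1.2112e-12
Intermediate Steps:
1/((2543981 + 3610303)*(4781302 - 4915462) + u(57)) = 1/((2543981 + 3610303)*(4781302 - 4915462) + 57²) = 1/(6154284*(-134160) + 3249) = 1/(-825658741440 + 3249) = 1/(-825658738191) = -1/825658738191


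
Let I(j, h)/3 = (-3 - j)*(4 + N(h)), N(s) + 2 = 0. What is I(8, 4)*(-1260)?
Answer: 83160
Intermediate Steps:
N(s) = -2 (N(s) = -2 + 0 = -2)
I(j, h) = -18 - 6*j (I(j, h) = 3*((-3 - j)*(4 - 2)) = 3*((-3 - j)*2) = 3*(-6 - 2*j) = -18 - 6*j)
I(8, 4)*(-1260) = (-18 - 6*8)*(-1260) = (-18 - 48)*(-1260) = -66*(-1260) = 83160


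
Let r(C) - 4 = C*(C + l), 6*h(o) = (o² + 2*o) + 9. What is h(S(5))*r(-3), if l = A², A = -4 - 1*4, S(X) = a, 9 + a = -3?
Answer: -7697/2 ≈ -3848.5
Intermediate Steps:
a = -12 (a = -9 - 3 = -12)
S(X) = -12
A = -8 (A = -4 - 4 = -8)
h(o) = 3/2 + o/3 + o²/6 (h(o) = ((o² + 2*o) + 9)/6 = (9 + o² + 2*o)/6 = 3/2 + o/3 + o²/6)
l = 64 (l = (-8)² = 64)
r(C) = 4 + C*(64 + C) (r(C) = 4 + C*(C + 64) = 4 + C*(64 + C))
h(S(5))*r(-3) = (3/2 + (⅓)*(-12) + (⅙)*(-12)²)*(4 + (-3)² + 64*(-3)) = (3/2 - 4 + (⅙)*144)*(4 + 9 - 192) = (3/2 - 4 + 24)*(-179) = (43/2)*(-179) = -7697/2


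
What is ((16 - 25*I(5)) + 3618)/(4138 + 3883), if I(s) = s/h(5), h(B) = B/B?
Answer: 3509/8021 ≈ 0.43748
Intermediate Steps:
h(B) = 1
I(s) = s (I(s) = s/1 = s*1 = s)
((16 - 25*I(5)) + 3618)/(4138 + 3883) = ((16 - 25*5) + 3618)/(4138 + 3883) = ((16 - 125) + 3618)/8021 = (-109 + 3618)*(1/8021) = 3509*(1/8021) = 3509/8021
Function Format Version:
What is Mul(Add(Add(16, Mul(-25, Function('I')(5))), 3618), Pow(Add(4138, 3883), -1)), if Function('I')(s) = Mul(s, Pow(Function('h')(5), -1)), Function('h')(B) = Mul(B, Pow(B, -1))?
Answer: Rational(3509, 8021) ≈ 0.43748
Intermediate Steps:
Function('h')(B) = 1
Function('I')(s) = s (Function('I')(s) = Mul(s, Pow(1, -1)) = Mul(s, 1) = s)
Mul(Add(Add(16, Mul(-25, Function('I')(5))), 3618), Pow(Add(4138, 3883), -1)) = Mul(Add(Add(16, Mul(-25, 5)), 3618), Pow(Add(4138, 3883), -1)) = Mul(Add(Add(16, -125), 3618), Pow(8021, -1)) = Mul(Add(-109, 3618), Rational(1, 8021)) = Mul(3509, Rational(1, 8021)) = Rational(3509, 8021)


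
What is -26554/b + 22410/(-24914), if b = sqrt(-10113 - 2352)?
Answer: -11205/12457 + 26554*I*sqrt(1385)/4155 ≈ -0.89949 + 237.84*I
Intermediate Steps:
b = 3*I*sqrt(1385) (b = sqrt(-12465) = 3*I*sqrt(1385) ≈ 111.65*I)
-26554/b + 22410/(-24914) = -26554*(-I*sqrt(1385)/4155) + 22410/(-24914) = -(-26554)*I*sqrt(1385)/4155 + 22410*(-1/24914) = 26554*I*sqrt(1385)/4155 - 11205/12457 = -11205/12457 + 26554*I*sqrt(1385)/4155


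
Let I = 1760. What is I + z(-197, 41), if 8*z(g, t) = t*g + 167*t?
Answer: 6425/4 ≈ 1606.3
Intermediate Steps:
z(g, t) = 167*t/8 + g*t/8 (z(g, t) = (t*g + 167*t)/8 = (g*t + 167*t)/8 = (167*t + g*t)/8 = 167*t/8 + g*t/8)
I + z(-197, 41) = 1760 + (⅛)*41*(167 - 197) = 1760 + (⅛)*41*(-30) = 1760 - 615/4 = 6425/4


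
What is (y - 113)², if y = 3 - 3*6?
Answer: 16384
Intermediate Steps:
y = -15 (y = 3 - 18 = -15)
(y - 113)² = (-15 - 113)² = (-128)² = 16384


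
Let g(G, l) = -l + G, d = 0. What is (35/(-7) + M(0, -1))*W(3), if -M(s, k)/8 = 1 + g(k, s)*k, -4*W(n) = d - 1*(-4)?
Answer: 21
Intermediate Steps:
g(G, l) = G - l
W(n) = -1 (W(n) = -(0 - 1*(-4))/4 = -(0 + 4)/4 = -¼*4 = -1)
M(s, k) = -8 - 8*k*(k - s) (M(s, k) = -8*(1 + (k - s)*k) = -8*(1 + k*(k - s)) = -8 - 8*k*(k - s))
(35/(-7) + M(0, -1))*W(3) = (35/(-7) + (-8 - 8*(-1)*(-1 - 1*0)))*(-1) = (35*(-⅐) + (-8 - 8*(-1)*(-1 + 0)))*(-1) = (-5 + (-8 - 8*(-1)*(-1)))*(-1) = (-5 + (-8 - 8))*(-1) = (-5 - 16)*(-1) = -21*(-1) = 21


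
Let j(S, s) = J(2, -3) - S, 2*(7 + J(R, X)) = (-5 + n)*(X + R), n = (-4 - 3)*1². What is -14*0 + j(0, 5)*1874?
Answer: -1874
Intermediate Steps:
n = -7 (n = -7*1 = -7)
J(R, X) = -7 - 6*R - 6*X (J(R, X) = -7 + ((-5 - 7)*(X + R))/2 = -7 + (-12*(R + X))/2 = -7 + (-12*R - 12*X)/2 = -7 + (-6*R - 6*X) = -7 - 6*R - 6*X)
j(S, s) = -1 - S (j(S, s) = (-7 - 6*2 - 6*(-3)) - S = (-7 - 12 + 18) - S = -1 - S)
-14*0 + j(0, 5)*1874 = -14*0 + (-1 - 1*0)*1874 = 0 + (-1 + 0)*1874 = 0 - 1*1874 = 0 - 1874 = -1874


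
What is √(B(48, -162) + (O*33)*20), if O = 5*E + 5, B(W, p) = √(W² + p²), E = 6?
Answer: √(23100 + 6*√793) ≈ 152.54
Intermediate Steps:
O = 35 (O = 5*6 + 5 = 30 + 5 = 35)
√(B(48, -162) + (O*33)*20) = √(√(48² + (-162)²) + (35*33)*20) = √(√(2304 + 26244) + 1155*20) = √(√28548 + 23100) = √(6*√793 + 23100) = √(23100 + 6*√793)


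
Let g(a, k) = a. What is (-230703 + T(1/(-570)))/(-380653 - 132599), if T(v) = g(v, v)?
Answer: 131500711/292553640 ≈ 0.44949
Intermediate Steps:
T(v) = v
(-230703 + T(1/(-570)))/(-380653 - 132599) = (-230703 + 1/(-570))/(-380653 - 132599) = (-230703 - 1/570)/(-513252) = -131500711/570*(-1/513252) = 131500711/292553640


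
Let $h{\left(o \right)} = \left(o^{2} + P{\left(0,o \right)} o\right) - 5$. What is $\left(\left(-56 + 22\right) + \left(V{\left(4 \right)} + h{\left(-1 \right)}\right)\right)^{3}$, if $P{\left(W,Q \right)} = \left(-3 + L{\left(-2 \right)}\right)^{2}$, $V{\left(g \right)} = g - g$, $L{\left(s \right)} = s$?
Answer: $-250047$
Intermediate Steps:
$V{\left(g \right)} = 0$
$P{\left(W,Q \right)} = 25$ ($P{\left(W,Q \right)} = \left(-3 - 2\right)^{2} = \left(-5\right)^{2} = 25$)
$h{\left(o \right)} = -5 + o^{2} + 25 o$ ($h{\left(o \right)} = \left(o^{2} + 25 o\right) - 5 = -5 + o^{2} + 25 o$)
$\left(\left(-56 + 22\right) + \left(V{\left(4 \right)} + h{\left(-1 \right)}\right)\right)^{3} = \left(\left(-56 + 22\right) + \left(0 + \left(-5 + \left(-1\right)^{2} + 25 \left(-1\right)\right)\right)\right)^{3} = \left(-34 + \left(0 - 29\right)\right)^{3} = \left(-34 - 29\right)^{3} = \left(-63\right)^{3} = -250047$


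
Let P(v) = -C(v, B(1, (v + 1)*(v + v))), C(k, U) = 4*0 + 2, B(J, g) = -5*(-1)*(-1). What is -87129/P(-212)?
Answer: 87129/2 ≈ 43565.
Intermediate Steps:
B(J, g) = -5 (B(J, g) = 5*(-1) = -5)
C(k, U) = 2 (C(k, U) = 0 + 2 = 2)
P(v) = -2 (P(v) = -1*2 = -2)
-87129/P(-212) = -87129/(-2) = -87129*(-½) = 87129/2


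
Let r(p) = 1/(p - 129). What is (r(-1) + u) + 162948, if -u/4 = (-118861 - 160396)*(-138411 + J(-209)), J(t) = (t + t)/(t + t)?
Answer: -20098998729161/130 ≈ -1.5461e+11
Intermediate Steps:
J(t) = 1 (J(t) = (2*t)/((2*t)) = (2*t)*(1/(2*t)) = 1)
r(p) = 1/(-129 + p)
u = -154607845480 (u = -4*(-118861 - 160396)*(-138411 + 1) = -(-1117028)*(-138410) = -4*38651961370 = -154607845480)
(r(-1) + u) + 162948 = (1/(-129 - 1) - 154607845480) + 162948 = (1/(-130) - 154607845480) + 162948 = (-1/130 - 154607845480) + 162948 = -20099019912401/130 + 162948 = -20098998729161/130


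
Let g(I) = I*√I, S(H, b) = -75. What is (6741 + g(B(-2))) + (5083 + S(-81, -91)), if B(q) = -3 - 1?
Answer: 11749 - 8*I ≈ 11749.0 - 8.0*I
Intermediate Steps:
B(q) = -4
g(I) = I^(3/2)
(6741 + g(B(-2))) + (5083 + S(-81, -91)) = (6741 + (-4)^(3/2)) + (5083 - 75) = (6741 - 8*I) + 5008 = 11749 - 8*I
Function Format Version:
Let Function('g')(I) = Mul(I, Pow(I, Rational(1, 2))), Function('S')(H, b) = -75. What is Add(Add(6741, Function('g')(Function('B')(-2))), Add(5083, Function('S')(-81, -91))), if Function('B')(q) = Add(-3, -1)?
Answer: Add(11749, Mul(-8, I)) ≈ Add(11749., Mul(-8.0000, I))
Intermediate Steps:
Function('B')(q) = -4
Function('g')(I) = Pow(I, Rational(3, 2))
Add(Add(6741, Function('g')(Function('B')(-2))), Add(5083, Function('S')(-81, -91))) = Add(Add(6741, Pow(-4, Rational(3, 2))), Add(5083, -75)) = Add(Add(6741, Mul(-8, I)), 5008) = Add(11749, Mul(-8, I))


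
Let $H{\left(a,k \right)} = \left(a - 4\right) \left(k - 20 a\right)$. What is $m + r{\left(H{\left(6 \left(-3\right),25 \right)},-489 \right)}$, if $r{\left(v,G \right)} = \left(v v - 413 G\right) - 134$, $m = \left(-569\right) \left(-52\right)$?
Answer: $71972311$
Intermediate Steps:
$H{\left(a,k \right)} = \left(-4 + a\right) \left(k - 20 a\right)$
$m = 29588$
$r{\left(v,G \right)} = -134 + v^{2} - 413 G$ ($r{\left(v,G \right)} = \left(v^{2} - 413 G\right) - 134 = -134 + v^{2} - 413 G$)
$m + r{\left(H{\left(6 \left(-3\right),25 \right)},-489 \right)} = 29588 - \left(-201823 - \left(- 20 \left(6 \left(-3\right)\right)^{2} - 100 + 80 \cdot 6 \left(-3\right) + 6 \left(-3\right) 25\right)^{2}\right) = 29588 + \left(-134 + \left(- 20 \left(-18\right)^{2} - 100 + 80 \left(-18\right) - 450\right)^{2} + 201957\right) = 29588 + \left(-134 + \left(\left(-20\right) 324 - 100 - 1440 - 450\right)^{2} + 201957\right) = 29588 + \left(-134 + \left(-6480 - 100 - 1440 - 450\right)^{2} + 201957\right) = 29588 + \left(-134 + \left(-8470\right)^{2} + 201957\right) = 29588 + \left(-134 + 71740900 + 201957\right) = 29588 + 71942723 = 71972311$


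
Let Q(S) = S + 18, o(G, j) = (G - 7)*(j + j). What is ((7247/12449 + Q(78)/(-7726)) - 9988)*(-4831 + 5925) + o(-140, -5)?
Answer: -525377929866528/48090487 ≈ -1.0925e+7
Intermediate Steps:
o(G, j) = 2*j*(-7 + G) (o(G, j) = (-7 + G)*(2*j) = 2*j*(-7 + G))
Q(S) = 18 + S
((7247/12449 + Q(78)/(-7726)) - 9988)*(-4831 + 5925) + o(-140, -5) = ((7247/12449 + (18 + 78)/(-7726)) - 9988)*(-4831 + 5925) + 2*(-5)*(-7 - 140) = ((7247*(1/12449) + 96*(-1/7726)) - 9988)*1094 + 2*(-5)*(-147) = ((7247/12449 - 48/3863) - 9988)*1094 + 1470 = (27397609/48090487 - 9988)*1094 + 1470 = -480300386547/48090487*1094 + 1470 = -525448622882418/48090487 + 1470 = -525377929866528/48090487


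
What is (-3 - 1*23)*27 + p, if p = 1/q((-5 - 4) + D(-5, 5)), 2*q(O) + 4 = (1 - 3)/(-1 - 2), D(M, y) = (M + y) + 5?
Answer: -3513/5 ≈ -702.60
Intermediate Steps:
D(M, y) = 5 + M + y
q(O) = -5/3 (q(O) = -2 + ((1 - 3)/(-1 - 2))/2 = -2 + (-2/(-3))/2 = -2 + (-2*(-1/3))/2 = -2 + (1/2)*(2/3) = -2 + 1/3 = -5/3)
p = -3/5 (p = 1/(-5/3) = -3/5 ≈ -0.60000)
(-3 - 1*23)*27 + p = (-3 - 1*23)*27 - 3/5 = (-3 - 23)*27 - 3/5 = -26*27 - 3/5 = -702 - 3/5 = -3513/5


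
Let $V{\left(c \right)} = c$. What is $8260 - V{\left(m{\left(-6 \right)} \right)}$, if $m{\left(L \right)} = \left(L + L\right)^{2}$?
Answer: $8116$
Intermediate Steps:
$m{\left(L \right)} = 4 L^{2}$ ($m{\left(L \right)} = \left(2 L\right)^{2} = 4 L^{2}$)
$8260 - V{\left(m{\left(-6 \right)} \right)} = 8260 - 4 \left(-6\right)^{2} = 8260 - 4 \cdot 36 = 8260 - 144 = 8116$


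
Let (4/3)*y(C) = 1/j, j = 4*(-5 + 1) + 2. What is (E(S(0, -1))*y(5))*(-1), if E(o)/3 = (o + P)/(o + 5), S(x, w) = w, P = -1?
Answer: -9/112 ≈ -0.080357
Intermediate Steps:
j = -14 (j = 4*(-4) + 2 = -16 + 2 = -14)
E(o) = 3*(-1 + o)/(5 + o) (E(o) = 3*((o - 1)/(o + 5)) = 3*((-1 + o)/(5 + o)) = 3*(-1 + o)/(5 + o))
y(C) = -3/56 (y(C) = (¾)/(-14) = (¾)*(-1/14) = -3/56)
(E(S(0, -1))*y(5))*(-1) = ((3*(-1 - 1)/(5 - 1))*(-3/56))*(-1) = ((3*(-2)/4)*(-3/56))*(-1) = ((3*(¼)*(-2))*(-3/56))*(-1) = -3/2*(-3/56)*(-1) = (9/112)*(-1) = -9/112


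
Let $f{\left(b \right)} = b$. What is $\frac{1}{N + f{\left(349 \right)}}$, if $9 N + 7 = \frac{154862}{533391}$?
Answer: $\frac{4800519}{1671802256} \approx 0.0028715$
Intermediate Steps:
$N = - \frac{3578875}{4800519}$ ($N = - \frac{7}{9} + \frac{154862 \cdot \frac{1}{533391}}{9} = - \frac{7}{9} + \frac{1}{9} \cdot \frac{154862}{533391} = - \frac{7}{9} + \frac{154862}{4800519} = - \frac{3578875}{4800519} \approx -0.74552$)
$\frac{1}{N + f{\left(349 \right)}} = \frac{1}{- \frac{3578875}{4800519} + 349} = \frac{1}{\frac{1671802256}{4800519}} = \frac{4800519}{1671802256}$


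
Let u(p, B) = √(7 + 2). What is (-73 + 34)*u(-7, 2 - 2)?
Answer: -117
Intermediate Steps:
u(p, B) = 3 (u(p, B) = √9 = 3)
(-73 + 34)*u(-7, 2 - 2) = (-73 + 34)*3 = -39*3 = -117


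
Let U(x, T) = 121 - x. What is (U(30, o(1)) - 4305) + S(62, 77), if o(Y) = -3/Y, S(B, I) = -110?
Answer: -4324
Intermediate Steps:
(U(30, o(1)) - 4305) + S(62, 77) = ((121 - 1*30) - 4305) - 110 = ((121 - 30) - 4305) - 110 = (91 - 4305) - 110 = -4214 - 110 = -4324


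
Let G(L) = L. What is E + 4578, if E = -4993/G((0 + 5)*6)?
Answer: 132347/30 ≈ 4411.6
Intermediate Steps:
E = -4993/30 (E = -4993*1/(6*(0 + 5)) = -4993/(5*6) = -4993/30 ≈ -166.43)
E + 4578 = -4993/30 + 4578 = 132347/30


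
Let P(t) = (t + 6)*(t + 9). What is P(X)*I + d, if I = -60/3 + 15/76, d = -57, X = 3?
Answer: -41718/19 ≈ -2195.7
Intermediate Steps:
P(t) = (6 + t)*(9 + t)
I = -1505/76 (I = -60*⅓ + 15*(1/76) = -20 + 15/76 = -1505/76 ≈ -19.803)
P(X)*I + d = (54 + 3² + 15*3)*(-1505/76) - 57 = (54 + 9 + 45)*(-1505/76) - 57 = 108*(-1505/76) - 57 = -40635/19 - 57 = -41718/19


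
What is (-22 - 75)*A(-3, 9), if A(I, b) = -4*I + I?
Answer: -873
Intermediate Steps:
A(I, b) = -3*I
(-22 - 75)*A(-3, 9) = (-22 - 75)*(-3*(-3)) = -97*9 = -873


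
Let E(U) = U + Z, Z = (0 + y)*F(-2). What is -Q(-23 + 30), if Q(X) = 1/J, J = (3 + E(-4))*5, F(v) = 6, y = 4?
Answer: -1/115 ≈ -0.0086956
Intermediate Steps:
Z = 24 (Z = (0 + 4)*6 = 4*6 = 24)
E(U) = 24 + U (E(U) = U + 24 = 24 + U)
J = 115 (J = (3 + (24 - 4))*5 = (3 + 20)*5 = 23*5 = 115)
Q(X) = 1/115
-Q(-23 + 30) = -1*1/115 = -1/115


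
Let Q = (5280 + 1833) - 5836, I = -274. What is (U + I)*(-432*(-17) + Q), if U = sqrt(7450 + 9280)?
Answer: -2362154 + 8621*sqrt(16730) ≈ -1.2471e+6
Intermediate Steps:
U = sqrt(16730) ≈ 129.34
Q = 1277 (Q = 7113 - 5836 = 1277)
(U + I)*(-432*(-17) + Q) = (sqrt(16730) - 274)*(-432*(-17) + 1277) = (-274 + sqrt(16730))*(7344 + 1277) = (-274 + sqrt(16730))*8621 = -2362154 + 8621*sqrt(16730)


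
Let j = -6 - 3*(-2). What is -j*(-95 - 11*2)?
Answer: 0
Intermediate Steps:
j = 0 (j = -6 + 6 = 0)
-j*(-95 - 11*2) = -0*(-95 - 11*2) = -0*(-95 - 22) = -0*(-117) = -1*0 = 0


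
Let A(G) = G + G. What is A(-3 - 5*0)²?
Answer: 36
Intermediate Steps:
A(G) = 2*G
A(-3 - 5*0)² = (2*(-3 - 5*0))² = (2*(-3 + 0))² = (2*(-3))² = (-6)² = 36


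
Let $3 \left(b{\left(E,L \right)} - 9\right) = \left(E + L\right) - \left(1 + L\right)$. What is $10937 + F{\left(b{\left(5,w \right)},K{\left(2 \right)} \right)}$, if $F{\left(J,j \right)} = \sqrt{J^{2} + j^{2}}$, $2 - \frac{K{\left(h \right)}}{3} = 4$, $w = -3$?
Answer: $10937 + \frac{\sqrt{1285}}{3} \approx 10949.0$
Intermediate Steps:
$K{\left(h \right)} = -6$ ($K{\left(h \right)} = 6 - 12 = -6$)
$b{\left(E,L \right)} = \frac{26}{3} + \frac{E}{3}$ ($b{\left(E,L \right)} = 9 + \frac{\left(E + L\right) - \left(1 + L\right)}{3} = 9 + \frac{-1 + E}{3} = 9 + \left(- \frac{1}{3} + \frac{E}{3}\right) = \frac{26}{3} + \frac{E}{3}$)
$10937 + F{\left(b{\left(5,w \right)},K{\left(2 \right)} \right)} = 10937 + \sqrt{\left(\frac{26}{3} + \frac{1}{3} \cdot 5\right)^{2} + \left(-6\right)^{2}} = 10937 + \sqrt{\left(\frac{26}{3} + \frac{5}{3}\right)^{2} + 36} = 10937 + \sqrt{\left(\frac{31}{3}\right)^{2} + 36} = 10937 + \sqrt{\frac{961}{9} + 36} = 10937 + \sqrt{\frac{1285}{9}} = 10937 + \frac{\sqrt{1285}}{3}$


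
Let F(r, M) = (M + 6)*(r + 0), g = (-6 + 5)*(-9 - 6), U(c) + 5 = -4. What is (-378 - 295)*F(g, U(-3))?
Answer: 30285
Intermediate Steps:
U(c) = -9 (U(c) = -5 - 4 = -9)
g = 15 (g = -1*(-15) = 15)
F(r, M) = r*(6 + M) (F(r, M) = (6 + M)*r = r*(6 + M))
(-378 - 295)*F(g, U(-3)) = (-378 - 295)*(15*(6 - 9)) = -10095*(-3) = -673*(-45) = 30285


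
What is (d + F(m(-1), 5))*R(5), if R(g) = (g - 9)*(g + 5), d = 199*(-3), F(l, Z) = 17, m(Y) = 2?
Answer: 23200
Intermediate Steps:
d = -597
R(g) = (-9 + g)*(5 + g)
(d + F(m(-1), 5))*R(5) = (-597 + 17)*(-45 + 5² - 4*5) = -580*(-45 + 25 - 20) = -580*(-40) = 23200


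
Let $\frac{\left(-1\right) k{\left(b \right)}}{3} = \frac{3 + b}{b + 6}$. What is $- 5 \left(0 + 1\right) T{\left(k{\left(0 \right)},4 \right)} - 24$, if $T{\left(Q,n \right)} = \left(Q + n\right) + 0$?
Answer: $- \frac{73}{2} \approx -36.5$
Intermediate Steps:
$k{\left(b \right)} = - \frac{3 \left(3 + b\right)}{6 + b}$ ($k{\left(b \right)} = - 3 \frac{3 + b}{b + 6} = - 3 \frac{3 + b}{6 + b} = - \frac{3 \left(3 + b\right)}{6 + b}$)
$T{\left(Q,n \right)} = Q + n$
$- 5 \left(0 + 1\right) T{\left(k{\left(0 \right)},4 \right)} - 24 = - 5 \left(0 + 1\right) \left(\frac{3 \left(-3 - 0\right)}{6 + 0} + 4\right) - 24 = \left(-5\right) 1 \left(\frac{3 \left(-3 + 0\right)}{6} + 4\right) - 24 = - 5 \left(3 \cdot \frac{1}{6} \left(-3\right) + 4\right) - 24 = - 5 \left(- \frac{3}{2} + 4\right) - 24 = \left(-5\right) \frac{5}{2} - 24 = - \frac{25}{2} - 24 = - \frac{73}{2}$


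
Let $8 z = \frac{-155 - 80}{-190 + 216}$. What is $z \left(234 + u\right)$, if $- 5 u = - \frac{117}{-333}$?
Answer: $- \frac{156463}{592} \approx -264.3$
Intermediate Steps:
$u = - \frac{13}{185}$ ($u = - \frac{\left(-117\right) \frac{1}{-333}}{5} = - \frac{\left(-117\right) \left(- \frac{1}{333}\right)}{5} = \left(- \frac{1}{5}\right) \frac{13}{37} = - \frac{13}{185} \approx -0.07027$)
$z = - \frac{235}{208}$ ($z = \frac{\left(-155 - 80\right) \frac{1}{-190 + 216}}{8} = \frac{\left(-235\right) \frac{1}{26}}{8} = \frac{1}{8} \left(- \frac{235}{26}\right) = - \frac{235}{208} \approx -1.1298$)
$z \left(234 + u\right) = - \frac{235 \left(234 - \frac{13}{185}\right)}{208} = \left(- \frac{235}{208}\right) \frac{43277}{185} = - \frac{156463}{592}$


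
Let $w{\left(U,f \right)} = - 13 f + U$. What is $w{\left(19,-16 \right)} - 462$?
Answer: $-235$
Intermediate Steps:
$w{\left(U,f \right)} = U - 13 f$
$w{\left(19,-16 \right)} - 462 = \left(19 - -208\right) - 462 = \left(19 + 208\right) - 462 = 227 - 462 = -235$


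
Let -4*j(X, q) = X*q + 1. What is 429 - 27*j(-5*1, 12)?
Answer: 123/4 ≈ 30.750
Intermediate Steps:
j(X, q) = -¼ - X*q/4 (j(X, q) = -(X*q + 1)/4 = -(1 + X*q)/4 = -¼ - X*q/4)
429 - 27*j(-5*1, 12) = 429 - 27*(-¼ - ¼*(-5*1)*12) = 429 - 27*(-¼ - ¼*(-5)*12) = 429 - 27*(-¼ + 15) = 429 - 27*59/4 = 429 - 1593/4 = 123/4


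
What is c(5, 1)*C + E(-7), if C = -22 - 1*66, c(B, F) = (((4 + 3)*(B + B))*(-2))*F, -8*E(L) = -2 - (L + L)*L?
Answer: 24665/2 ≈ 12333.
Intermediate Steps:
E(L) = ¼ + L²/4 (E(L) = -(-2 - (L + L)*L)/8 = -(-2 - 2*L*L)/8 = -(-2 - 2*L²)/8 = ¼ + L²/4)
c(B, F) = -28*B*F (c(B, F) = ((7*(2*B))*(-2))*F = ((14*B)*(-2))*F = (-28*B)*F = -28*B*F)
C = -88 (C = -22 - 66 = -88)
c(5, 1)*C + E(-7) = -28*5*1*(-88) + (¼ + (¼)*(-7)²) = -140*(-88) + (¼ + (¼)*49) = 12320 + (¼ + 49/4) = 12320 + 25/2 = 24665/2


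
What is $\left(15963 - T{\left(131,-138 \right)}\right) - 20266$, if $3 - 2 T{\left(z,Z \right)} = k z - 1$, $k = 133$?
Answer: $\frac{8813}{2} \approx 4406.5$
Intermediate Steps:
$T{\left(z,Z \right)} = 2 - \frac{133 z}{2}$ ($T{\left(z,Z \right)} = \frac{3}{2} - \frac{133 z - 1}{2} = \frac{3}{2} - \frac{-1 + 133 z}{2} = \frac{3}{2} - \left(- \frac{1}{2} + \frac{133 z}{2}\right) = 2 - \frac{133 z}{2}$)
$\left(15963 - T{\left(131,-138 \right)}\right) - 20266 = \left(15963 - \left(2 - \frac{17423}{2}\right)\right) - 20266 = \left(15963 - - \frac{17419}{2}\right) - 20266 = \left(15963 + \frac{17419}{2}\right) - 20266 = \frac{49345}{2} - 20266 = \frac{8813}{2}$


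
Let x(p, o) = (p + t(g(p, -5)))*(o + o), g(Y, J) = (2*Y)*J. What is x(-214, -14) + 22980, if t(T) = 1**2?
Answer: 28944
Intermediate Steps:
g(Y, J) = 2*J*Y
t(T) = 1
x(p, o) = 2*o*(1 + p) (x(p, o) = (p + 1)*(o + o) = (1 + p)*(2*o) = 2*o*(1 + p))
x(-214, -14) + 22980 = 2*(-14)*(1 - 214) + 22980 = 2*(-14)*(-213) + 22980 = 5964 + 22980 = 28944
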